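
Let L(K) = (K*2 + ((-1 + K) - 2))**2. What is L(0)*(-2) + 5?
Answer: -13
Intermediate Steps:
L(K) = (-3 + 3*K)**2 (L(K) = (2*K + (-3 + K))**2 = (-3 + 3*K)**2)
L(0)*(-2) + 5 = (9*(-1 + 0)**2)*(-2) + 5 = (9*(-1)**2)*(-2) + 5 = (9*1)*(-2) + 5 = 9*(-2) + 5 = -18 + 5 = -13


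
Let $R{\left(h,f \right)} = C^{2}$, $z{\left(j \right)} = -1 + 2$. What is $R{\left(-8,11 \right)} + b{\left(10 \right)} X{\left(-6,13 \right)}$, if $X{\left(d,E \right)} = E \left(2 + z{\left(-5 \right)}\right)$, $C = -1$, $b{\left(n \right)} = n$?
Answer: $391$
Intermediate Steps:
$z{\left(j \right)} = 1$
$X{\left(d,E \right)} = 3 E$ ($X{\left(d,E \right)} = E \left(2 + 1\right) = E 3 = 3 E$)
$R{\left(h,f \right)} = 1$ ($R{\left(h,f \right)} = \left(-1\right)^{2} = 1$)
$R{\left(-8,11 \right)} + b{\left(10 \right)} X{\left(-6,13 \right)} = 1 + 10 \cdot 3 \cdot 13 = 1 + 10 \cdot 39 = 1 + 390 = 391$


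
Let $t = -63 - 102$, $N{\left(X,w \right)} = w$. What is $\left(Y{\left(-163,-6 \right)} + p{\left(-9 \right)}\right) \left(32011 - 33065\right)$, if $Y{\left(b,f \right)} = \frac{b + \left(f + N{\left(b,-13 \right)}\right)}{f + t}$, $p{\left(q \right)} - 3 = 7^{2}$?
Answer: $- \frac{9563996}{171} \approx -55930.0$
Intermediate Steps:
$p{\left(q \right)} = 52$ ($p{\left(q \right)} = 3 + 7^{2} = 3 + 49 = 52$)
$t = -165$
$Y{\left(b,f \right)} = \frac{-13 + b + f}{-165 + f}$ ($Y{\left(b,f \right)} = \frac{b + \left(f - 13\right)}{f - 165} = \frac{b + \left(-13 + f\right)}{-165 + f} = \frac{-13 + b + f}{-165 + f}$)
$\left(Y{\left(-163,-6 \right)} + p{\left(-9 \right)}\right) \left(32011 - 33065\right) = \left(\frac{-13 - 163 - 6}{-165 - 6} + 52\right) \left(32011 - 33065\right) = \left(\frac{1}{-171} \left(-182\right) + 52\right) \left(-1054\right) = \left(\left(- \frac{1}{171}\right) \left(-182\right) + 52\right) \left(-1054\right) = \left(\frac{182}{171} + 52\right) \left(-1054\right) = \frac{9074}{171} \left(-1054\right) = - \frac{9563996}{171}$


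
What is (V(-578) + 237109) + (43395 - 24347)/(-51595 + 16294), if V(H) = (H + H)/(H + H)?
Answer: 8370201062/35301 ≈ 2.3711e+5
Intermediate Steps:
V(H) = 1 (V(H) = (2*H)/((2*H)) = (2*H)*(1/(2*H)) = 1)
(V(-578) + 237109) + (43395 - 24347)/(-51595 + 16294) = (1 + 237109) + (43395 - 24347)/(-51595 + 16294) = 237110 + 19048/(-35301) = 237110 + 19048*(-1/35301) = 237110 - 19048/35301 = 8370201062/35301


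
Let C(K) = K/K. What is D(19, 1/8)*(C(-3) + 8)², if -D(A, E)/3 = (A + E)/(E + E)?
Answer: -37179/2 ≈ -18590.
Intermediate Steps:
C(K) = 1
D(A, E) = -3*(A + E)/(2*E) (D(A, E) = -3*(A + E)/(E + E) = -3*(A + E)/(2*E))
D(19, 1/8)*(C(-3) + 8)² = (3*(-1*19 - 1/8)/(2*(1/8)))*(1 + 8)² = (3*(-19 - 1*⅛)/(2*(⅛)))*9² = ((3/2)*8*(-19 - ⅛))*81 = ((3/2)*8*(-153/8))*81 = -459/2*81 = -37179/2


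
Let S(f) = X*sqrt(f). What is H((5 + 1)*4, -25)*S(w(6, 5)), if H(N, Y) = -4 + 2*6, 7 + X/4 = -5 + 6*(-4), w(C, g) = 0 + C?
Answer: -1152*sqrt(6) ≈ -2821.8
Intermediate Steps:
w(C, g) = C
X = -144 (X = -28 + 4*(-5 + 6*(-4)) = -28 + 4*(-5 - 24) = -28 + 4*(-29) = -28 - 116 = -144)
H(N, Y) = 8 (H(N, Y) = -4 + 12 = 8)
S(f) = -144*sqrt(f)
H((5 + 1)*4, -25)*S(w(6, 5)) = 8*(-144*sqrt(6)) = -1152*sqrt(6)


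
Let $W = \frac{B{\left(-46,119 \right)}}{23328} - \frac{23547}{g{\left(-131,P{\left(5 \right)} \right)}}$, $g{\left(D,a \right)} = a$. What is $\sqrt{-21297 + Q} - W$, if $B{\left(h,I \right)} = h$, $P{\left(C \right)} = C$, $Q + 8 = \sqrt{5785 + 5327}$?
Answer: $\frac{274652323}{58320} + \sqrt{-21305 + 2 \sqrt{2778}} \approx 4709.4 + 145.6 i$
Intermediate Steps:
$Q = -8 + 2 \sqrt{2778}$ ($Q = -8 + \sqrt{5785 + 5327} = -8 + \sqrt{11112} = -8 + 2 \sqrt{2778} \approx 97.413$)
$W = - \frac{274652323}{58320}$ ($W = - \frac{46}{23328} - \frac{23547}{5} = \left(-46\right) \frac{1}{23328} - \frac{23547}{5} = - \frac{23}{11664} - \frac{23547}{5} = - \frac{274652323}{58320} \approx -4709.4$)
$\sqrt{-21297 + Q} - W = \sqrt{-21297 - \left(8 - 2 \sqrt{2778}\right)} - - \frac{274652323}{58320} = \sqrt{-21305 + 2 \sqrt{2778}} + \frac{274652323}{58320} = \frac{274652323}{58320} + \sqrt{-21305 + 2 \sqrt{2778}}$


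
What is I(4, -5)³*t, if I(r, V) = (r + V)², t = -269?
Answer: -269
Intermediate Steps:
I(r, V) = (V + r)²
I(4, -5)³*t = ((-5 + 4)²)³*(-269) = ((-1)²)³*(-269) = 1³*(-269) = 1*(-269) = -269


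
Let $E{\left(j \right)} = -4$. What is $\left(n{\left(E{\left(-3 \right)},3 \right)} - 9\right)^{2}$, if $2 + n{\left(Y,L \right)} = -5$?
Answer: $256$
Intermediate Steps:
$n{\left(Y,L \right)} = -7$ ($n{\left(Y,L \right)} = -2 - 5 = -7$)
$\left(n{\left(E{\left(-3 \right)},3 \right)} - 9\right)^{2} = \left(-7 - 9\right)^{2} = \left(-16\right)^{2} = 256$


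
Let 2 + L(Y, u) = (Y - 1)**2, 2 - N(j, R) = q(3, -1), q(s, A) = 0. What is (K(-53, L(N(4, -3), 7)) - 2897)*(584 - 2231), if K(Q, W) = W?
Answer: 4773006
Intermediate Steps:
N(j, R) = 2 (N(j, R) = 2 - 1*0 = 2 + 0 = 2)
L(Y, u) = -2 + (-1 + Y)**2 (L(Y, u) = -2 + (Y - 1)**2 = -2 + (-1 + Y)**2)
(K(-53, L(N(4, -3), 7)) - 2897)*(584 - 2231) = ((-2 + (-1 + 2)**2) - 2897)*(584 - 2231) = ((-2 + 1**2) - 2897)*(-1647) = ((-2 + 1) - 2897)*(-1647) = (-1 - 2897)*(-1647) = -2898*(-1647) = 4773006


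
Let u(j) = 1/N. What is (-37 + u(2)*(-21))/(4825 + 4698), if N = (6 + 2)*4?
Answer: -1205/304736 ≈ -0.0039542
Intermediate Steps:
N = 32 (N = 8*4 = 32)
u(j) = 1/32
(-37 + u(2)*(-21))/(4825 + 4698) = (-37 + (1/32)*(-21))/(4825 + 4698) = (-37 - 21/32)/9523 = -1205/32*1/9523 = -1205/304736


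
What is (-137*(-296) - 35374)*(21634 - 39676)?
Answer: -93421476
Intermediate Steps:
(-137*(-296) - 35374)*(21634 - 39676) = (40552 - 35374)*(-18042) = 5178*(-18042) = -93421476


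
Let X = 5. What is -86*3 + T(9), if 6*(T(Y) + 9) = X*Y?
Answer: -519/2 ≈ -259.50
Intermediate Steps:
T(Y) = -9 + 5*Y/6 (T(Y) = -9 + (5*Y)/6 = -9 + 5*Y/6)
-86*3 + T(9) = -86*3 + (-9 + (5/6)*9) = -258 + (-9 + 15/2) = -258 - 3/2 = -519/2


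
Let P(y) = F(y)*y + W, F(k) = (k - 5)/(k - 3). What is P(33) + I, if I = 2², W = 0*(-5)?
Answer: 174/5 ≈ 34.800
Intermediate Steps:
F(k) = (-5 + k)/(-3 + k)
W = 0
I = 4
P(y) = y*(-5 + y)/(-3 + y) (P(y) = ((-5 + y)/(-3 + y))*y + 0 = y*(-5 + y)/(-3 + y) + 0 = y*(-5 + y)/(-3 + y))
P(33) + I = 33*(-5 + 33)/(-3 + 33) + 4 = 33*28/30 + 4 = 33*(1/30)*28 + 4 = 154/5 + 4 = 174/5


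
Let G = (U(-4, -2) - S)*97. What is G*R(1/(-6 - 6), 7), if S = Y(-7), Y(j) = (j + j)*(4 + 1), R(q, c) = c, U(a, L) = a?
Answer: 44814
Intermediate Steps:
Y(j) = 10*j (Y(j) = (2*j)*5 = 10*j)
S = -70 (S = 10*(-7) = -70)
G = 6402 (G = (-4 - 1*(-70))*97 = (-4 + 70)*97 = 66*97 = 6402)
G*R(1/(-6 - 6), 7) = 6402*7 = 44814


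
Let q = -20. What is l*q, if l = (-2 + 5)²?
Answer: -180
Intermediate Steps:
l = 9 (l = 3² = 9)
l*q = 9*(-20) = -180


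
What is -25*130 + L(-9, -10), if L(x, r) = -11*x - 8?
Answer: -3159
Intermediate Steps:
L(x, r) = -8 - 11*x
-25*130 + L(-9, -10) = -25*130 + (-8 - 11*(-9)) = -3250 + (-8 + 99) = -3250 + 91 = -3159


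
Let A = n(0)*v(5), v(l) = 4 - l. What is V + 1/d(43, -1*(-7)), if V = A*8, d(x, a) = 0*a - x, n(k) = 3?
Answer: -1033/43 ≈ -24.023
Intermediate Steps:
A = -3 (A = 3*(4 - 1*5) = 3*(4 - 5) = 3*(-1) = -3)
d(x, a) = -x (d(x, a) = 0 - x = -x)
V = -24 (V = -3*8 = -24)
V + 1/d(43, -1*(-7)) = -24 + 1/(-1*43) = -24 + 1/(-43) = -24 - 1/43 = -1033/43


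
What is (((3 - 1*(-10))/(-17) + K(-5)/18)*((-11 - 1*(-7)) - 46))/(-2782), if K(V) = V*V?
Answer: 4775/425646 ≈ 0.011218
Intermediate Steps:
K(V) = V**2
(((3 - 1*(-10))/(-17) + K(-5)/18)*((-11 - 1*(-7)) - 46))/(-2782) = (((3 - 1*(-10))/(-17) + (-5)**2/18)*((-11 - 1*(-7)) - 46))/(-2782) = (((3 + 10)*(-1/17) + 25*(1/18))*((-11 + 7) - 46))*(-1/2782) = ((13*(-1/17) + 25/18)*(-4 - 46))*(-1/2782) = ((-13/17 + 25/18)*(-50))*(-1/2782) = ((191/306)*(-50))*(-1/2782) = -4775/153*(-1/2782) = 4775/425646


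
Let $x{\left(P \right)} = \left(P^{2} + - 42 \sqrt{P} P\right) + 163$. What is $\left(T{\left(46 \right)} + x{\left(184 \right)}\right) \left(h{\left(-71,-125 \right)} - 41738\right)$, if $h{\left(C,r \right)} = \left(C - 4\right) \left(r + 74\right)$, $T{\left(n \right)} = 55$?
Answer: $-1291847562 + 585983328 \sqrt{46} \approx 2.6825 \cdot 10^{9}$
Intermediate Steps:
$h{\left(C,r \right)} = \left(-4 + C\right) \left(74 + r\right)$
$x{\left(P \right)} = 163 + P^{2} - 42 P^{\frac{3}{2}}$ ($x{\left(P \right)} = \left(P^{2} - 42 P^{\frac{3}{2}}\right) + 163 = 163 + P^{2} - 42 P^{\frac{3}{2}}$)
$\left(T{\left(46 \right)} + x{\left(184 \right)}\right) \left(h{\left(-71,-125 \right)} - 41738\right) = \left(55 + \left(163 + 184^{2} - 42 \cdot 184^{\frac{3}{2}}\right)\right) \left(\left(-296 - -500 + 74 \left(-71\right) - -8875\right) - 41738\right) = \left(55 + \left(163 + 33856 - 42 \cdot 368 \sqrt{46}\right)\right) \left(\left(-296 + 500 - 5254 + 8875\right) - 41738\right) = \left(55 + \left(163 + 33856 - 15456 \sqrt{46}\right)\right) \left(3825 - 41738\right) = \left(55 + \left(34019 - 15456 \sqrt{46}\right)\right) \left(-37913\right) = \left(34074 - 15456 \sqrt{46}\right) \left(-37913\right) = -1291847562 + 585983328 \sqrt{46}$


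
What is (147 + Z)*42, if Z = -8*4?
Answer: 4830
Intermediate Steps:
Z = -32
(147 + Z)*42 = (147 - 32)*42 = 115*42 = 4830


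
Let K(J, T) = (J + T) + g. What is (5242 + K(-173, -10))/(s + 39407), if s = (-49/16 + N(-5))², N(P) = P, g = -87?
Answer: 1272832/10104833 ≈ 0.12596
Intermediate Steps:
s = 16641/256 (s = (-49/16 - 5)² = (-129/16)² = 16641/256 ≈ 65.004)
K(J, T) = -87 + J + T (K(J, T) = (J + T) - 87 = -87 + J + T)
(5242 + K(-173, -10))/(s + 39407) = (5242 + (-87 - 173 - 10))/(16641/256 + 39407) = (5242 - 270)/(10104833/256) = 4972*(256/10104833) = 1272832/10104833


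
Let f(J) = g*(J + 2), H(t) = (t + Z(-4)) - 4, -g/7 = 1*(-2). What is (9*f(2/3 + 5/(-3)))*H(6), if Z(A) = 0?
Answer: 252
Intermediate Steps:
g = 14 (g = -7*(-2) = 14)
H(t) = -4 + t (H(t) = (t + 0) - 4 = t - 4 = -4 + t)
f(J) = 28 + 14*J (f(J) = 14*(J + 2) = 14*(2 + J) = 28 + 14*J)
(9*f(2/3 + 5/(-3)))*H(6) = (9*(28 + 14*(2/3 + 5/(-3))))*(-4 + 6) = (9*(28 + 14*(2*(⅓) + 5*(-⅓))))*2 = (9*(28 + 14*(⅔ - 5/3)))*2 = (9*(28 + 14*(-1)))*2 = (9*(28 - 14))*2 = (9*14)*2 = 126*2 = 252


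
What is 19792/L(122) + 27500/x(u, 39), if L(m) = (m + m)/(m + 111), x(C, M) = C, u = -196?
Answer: 56071941/2989 ≈ 18759.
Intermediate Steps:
L(m) = 2*m/(111 + m) (L(m) = (2*m)/(111 + m) = 2*m/(111 + m))
19792/L(122) + 27500/x(u, 39) = 19792/((2*122/(111 + 122))) + 27500/(-196) = 19792/((2*122/233)) + 27500*(-1/196) = 19792/((2*122*(1/233))) - 6875/49 = 19792/(244/233) - 6875/49 = 19792*(233/244) - 6875/49 = 1152884/61 - 6875/49 = 56071941/2989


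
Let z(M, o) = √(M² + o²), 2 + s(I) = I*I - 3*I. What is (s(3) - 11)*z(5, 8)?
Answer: -13*√89 ≈ -122.64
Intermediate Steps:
s(I) = -2 + I² - 3*I (s(I) = -2 + (I*I - 3*I) = -2 + (I² - 3*I) = -2 + I² - 3*I)
(s(3) - 11)*z(5, 8) = ((-2 + 3² - 3*3) - 11)*√(5² + 8²) = ((-2 + 9 - 9) - 11)*√(25 + 64) = (-2 - 11)*√89 = -13*√89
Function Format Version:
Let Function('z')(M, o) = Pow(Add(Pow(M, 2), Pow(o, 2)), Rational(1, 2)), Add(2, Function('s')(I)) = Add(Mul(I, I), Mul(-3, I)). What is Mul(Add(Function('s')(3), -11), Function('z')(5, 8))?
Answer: Mul(-13, Pow(89, Rational(1, 2))) ≈ -122.64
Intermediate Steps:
Function('s')(I) = Add(-2, Pow(I, 2), Mul(-3, I)) (Function('s')(I) = Add(-2, Add(Mul(I, I), Mul(-3, I))) = Add(-2, Add(Pow(I, 2), Mul(-3, I))) = Add(-2, Pow(I, 2), Mul(-3, I)))
Mul(Add(Function('s')(3), -11), Function('z')(5, 8)) = Mul(Add(Add(-2, Pow(3, 2), Mul(-3, 3)), -11), Pow(Add(Pow(5, 2), Pow(8, 2)), Rational(1, 2))) = Mul(Add(Add(-2, 9, -9), -11), Pow(Add(25, 64), Rational(1, 2))) = Mul(Add(-2, -11), Pow(89, Rational(1, 2))) = Mul(-13, Pow(89, Rational(1, 2)))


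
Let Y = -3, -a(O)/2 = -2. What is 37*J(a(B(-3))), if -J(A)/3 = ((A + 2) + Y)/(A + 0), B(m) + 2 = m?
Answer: -333/4 ≈ -83.250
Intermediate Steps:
B(m) = -2 + m
a(O) = 4 (a(O) = -2*(-2) = 4)
J(A) = -3*(-1 + A)/A (J(A) = -3*((A + 2) - 3)/(A + 0) = -3*((2 + A) - 3)/A = -3*(-1 + A)/A)
37*J(a(B(-3))) = 37*(-3 + 3/4) = 37*(-3 + 3*(¼)) = 37*(-3 + ¾) = 37*(-9/4) = -333/4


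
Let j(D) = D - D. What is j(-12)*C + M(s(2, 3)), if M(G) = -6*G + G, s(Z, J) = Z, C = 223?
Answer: -10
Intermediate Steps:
M(G) = -5*G
j(D) = 0
j(-12)*C + M(s(2, 3)) = 0*223 - 5*2 = 0 - 10 = -10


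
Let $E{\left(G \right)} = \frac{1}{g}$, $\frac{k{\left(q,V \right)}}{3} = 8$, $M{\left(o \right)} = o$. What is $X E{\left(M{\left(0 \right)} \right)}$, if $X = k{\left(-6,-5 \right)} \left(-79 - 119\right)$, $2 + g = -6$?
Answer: $594$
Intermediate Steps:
$g = -8$ ($g = -2 - 6 = -8$)
$k{\left(q,V \right)} = 24$ ($k{\left(q,V \right)} = 3 \cdot 8 = 24$)
$E{\left(G \right)} = - \frac{1}{8}$ ($E{\left(G \right)} = \frac{1}{-8} = - \frac{1}{8}$)
$X = -4752$ ($X = 24 \left(-79 - 119\right) = 24 \left(-198\right) = -4752$)
$X E{\left(M{\left(0 \right)} \right)} = \left(-4752\right) \left(- \frac{1}{8}\right) = 594$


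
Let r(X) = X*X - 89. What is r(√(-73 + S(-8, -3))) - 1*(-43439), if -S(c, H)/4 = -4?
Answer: 43293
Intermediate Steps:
S(c, H) = 16 (S(c, H) = -4*(-4) = 16)
r(X) = -89 + X² (r(X) = X² - 89 = -89 + X²)
r(√(-73 + S(-8, -3))) - 1*(-43439) = (-89 + (√(-73 + 16))²) - 1*(-43439) = (-89 + (√(-57))²) + 43439 = (-89 + (I*√57)²) + 43439 = (-89 - 57) + 43439 = -146 + 43439 = 43293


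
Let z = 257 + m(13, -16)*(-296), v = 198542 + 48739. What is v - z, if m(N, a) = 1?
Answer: 247320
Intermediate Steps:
v = 247281
z = -39 (z = 257 + 1*(-296) = 257 - 296 = -39)
v - z = 247281 - 1*(-39) = 247281 + 39 = 247320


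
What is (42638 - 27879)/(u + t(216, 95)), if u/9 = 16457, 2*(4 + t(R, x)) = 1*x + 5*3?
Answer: 14759/148164 ≈ 0.099613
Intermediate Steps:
t(R, x) = 7/2 + x/2 (t(R, x) = -4 + (1*x + 5*3)/2 = -4 + (x + 15)/2 = -4 + (15 + x)/2 = -4 + (15/2 + x/2) = 7/2 + x/2)
u = 148113 (u = 9*16457 = 148113)
(42638 - 27879)/(u + t(216, 95)) = (42638 - 27879)/(148113 + (7/2 + (½)*95)) = 14759/(148113 + (7/2 + 95/2)) = 14759/(148113 + 51) = 14759/148164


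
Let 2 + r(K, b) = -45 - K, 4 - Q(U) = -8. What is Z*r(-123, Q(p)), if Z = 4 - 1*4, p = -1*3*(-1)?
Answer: 0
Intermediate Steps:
p = 3 (p = -3*(-1) = 3)
Q(U) = 12 (Q(U) = 4 - 1*(-8) = 4 + 8 = 12)
Z = 0 (Z = 4 - 4 = 0)
r(K, b) = -47 - K (r(K, b) = -2 + (-45 - K) = -47 - K)
Z*r(-123, Q(p)) = 0*(-47 - 1*(-123)) = 0*(-47 + 123) = 0*76 = 0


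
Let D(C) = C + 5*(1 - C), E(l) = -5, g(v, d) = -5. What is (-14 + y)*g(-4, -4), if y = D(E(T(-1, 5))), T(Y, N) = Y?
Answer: -55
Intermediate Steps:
D(C) = 5 - 4*C (D(C) = C + (5 - 5*C) = 5 - 4*C)
y = 25 (y = 5 - 4*(-5) = 5 + 20 = 25)
(-14 + y)*g(-4, -4) = (-14 + 25)*(-5) = 11*(-5) = -55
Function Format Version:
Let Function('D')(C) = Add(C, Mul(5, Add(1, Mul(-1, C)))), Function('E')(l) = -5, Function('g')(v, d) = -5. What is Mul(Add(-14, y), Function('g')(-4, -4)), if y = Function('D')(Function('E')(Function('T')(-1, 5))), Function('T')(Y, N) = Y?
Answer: -55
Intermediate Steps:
Function('D')(C) = Add(5, Mul(-4, C)) (Function('D')(C) = Add(C, Add(5, Mul(-5, C))) = Add(5, Mul(-4, C)))
y = 25 (y = Add(5, Mul(-4, -5)) = Add(5, 20) = 25)
Mul(Add(-14, y), Function('g')(-4, -4)) = Mul(Add(-14, 25), -5) = Mul(11, -5) = -55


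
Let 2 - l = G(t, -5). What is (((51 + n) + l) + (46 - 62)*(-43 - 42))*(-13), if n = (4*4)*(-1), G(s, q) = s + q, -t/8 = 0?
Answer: -18226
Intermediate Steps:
t = 0 (t = -8*0 = 0)
G(s, q) = q + s
l = 7 (l = 2 - (-5 + 0) = 2 - 1*(-5) = 2 + 5 = 7)
n = -16 (n = 16*(-1) = -16)
(((51 + n) + l) + (46 - 62)*(-43 - 42))*(-13) = (((51 - 16) + 7) + (46 - 62)*(-43 - 42))*(-13) = ((35 + 7) - 16*(-85))*(-13) = (42 + 1360)*(-13) = 1402*(-13) = -18226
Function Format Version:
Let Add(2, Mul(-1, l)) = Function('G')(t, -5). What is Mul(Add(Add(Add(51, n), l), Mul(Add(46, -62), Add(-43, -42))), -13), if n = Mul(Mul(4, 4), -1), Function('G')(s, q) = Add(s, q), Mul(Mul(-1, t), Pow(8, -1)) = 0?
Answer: -18226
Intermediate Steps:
t = 0 (t = Mul(-8, 0) = 0)
Function('G')(s, q) = Add(q, s)
l = 7 (l = Add(2, Mul(-1, Add(-5, 0))) = Add(2, Mul(-1, -5)) = Add(2, 5) = 7)
n = -16 (n = Mul(16, -1) = -16)
Mul(Add(Add(Add(51, n), l), Mul(Add(46, -62), Add(-43, -42))), -13) = Mul(Add(Add(Add(51, -16), 7), Mul(Add(46, -62), Add(-43, -42))), -13) = Mul(Add(Add(35, 7), Mul(-16, -85)), -13) = Mul(Add(42, 1360), -13) = Mul(1402, -13) = -18226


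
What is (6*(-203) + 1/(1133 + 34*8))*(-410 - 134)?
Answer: 930941216/1405 ≈ 6.6259e+5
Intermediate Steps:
(6*(-203) + 1/(1133 + 34*8))*(-410 - 134) = (-1218 + 1/(1133 + 272))*(-544) = (-1218 + 1/1405)*(-544) = -1711289/1405*(-544) = 930941216/1405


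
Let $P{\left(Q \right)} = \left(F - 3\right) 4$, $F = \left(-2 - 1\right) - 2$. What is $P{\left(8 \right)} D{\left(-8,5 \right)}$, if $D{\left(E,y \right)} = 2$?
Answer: $-64$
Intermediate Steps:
$F = -5$ ($F = -3 - 2 = -5$)
$P{\left(Q \right)} = -32$ ($P{\left(Q \right)} = \left(-5 - 3\right) 4 = \left(-8\right) 4 = -32$)
$P{\left(8 \right)} D{\left(-8,5 \right)} = \left(-32\right) 2 = -64$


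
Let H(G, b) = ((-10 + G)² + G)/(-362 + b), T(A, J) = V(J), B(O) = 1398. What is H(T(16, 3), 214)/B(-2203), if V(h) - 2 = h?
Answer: -5/34484 ≈ -0.00014499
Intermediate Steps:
V(h) = 2 + h
T(A, J) = 2 + J
H(G, b) = (G + (-10 + G)²)/(-362 + b)
H(T(16, 3), 214)/B(-2203) = (((2 + 3) + (-10 + (2 + 3))²)/(-362 + 214))/1398 = ((5 + (-10 + 5)²)/(-148))*(1/1398) = -(5 + (-5)²)/148*(1/1398) = -(5 + 25)/148*(1/1398) = -1/148*30*(1/1398) = -15/74*1/1398 = -5/34484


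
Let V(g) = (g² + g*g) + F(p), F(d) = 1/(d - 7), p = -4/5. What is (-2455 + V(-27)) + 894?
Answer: -4022/39 ≈ -103.13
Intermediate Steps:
p = -⅘ (p = -4*⅕ = -⅘ ≈ -0.80000)
F(d) = 1/(-7 + d)
V(g) = -5/39 + 2*g² (V(g) = (g² + g*g) + 1/(-7 - ⅘) = (g² + g²) + 1/(-39/5) = 2*g² - 5/39 = -5/39 + 2*g²)
(-2455 + V(-27)) + 894 = (-2455 + (-5/39 + 2*(-27)²)) + 894 = (-2455 + (-5/39 + 2*729)) + 894 = (-2455 + (-5/39 + 1458)) + 894 = (-2455 + 56857/39) + 894 = -38888/39 + 894 = -4022/39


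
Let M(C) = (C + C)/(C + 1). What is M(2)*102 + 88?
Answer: 224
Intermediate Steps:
M(C) = 2*C/(1 + C) (M(C) = (2*C)/(1 + C) = 2*C/(1 + C))
M(2)*102 + 88 = (2*2/(1 + 2))*102 + 88 = (2*2/3)*102 + 88 = (2*2*(1/3))*102 + 88 = (4/3)*102 + 88 = 136 + 88 = 224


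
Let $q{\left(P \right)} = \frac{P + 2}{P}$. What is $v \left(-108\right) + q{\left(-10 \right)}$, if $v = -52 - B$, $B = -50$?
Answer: $\frac{1084}{5} \approx 216.8$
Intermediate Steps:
$v = -2$ ($v = -52 - -50 = -52 + 50 = -2$)
$q{\left(P \right)} = \frac{2 + P}{P}$
$v \left(-108\right) + q{\left(-10 \right)} = \left(-2\right) \left(-108\right) + \frac{2 - 10}{-10} = 216 - - \frac{4}{5} = 216 + \frac{4}{5} = \frac{1084}{5}$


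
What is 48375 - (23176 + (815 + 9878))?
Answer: 14506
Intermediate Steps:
48375 - (23176 + (815 + 9878)) = 48375 - (23176 + 10693) = 48375 - 1*33869 = 48375 - 33869 = 14506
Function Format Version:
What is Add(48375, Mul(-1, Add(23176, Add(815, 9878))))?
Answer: 14506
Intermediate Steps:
Add(48375, Mul(-1, Add(23176, Add(815, 9878)))) = Add(48375, Mul(-1, Add(23176, 10693))) = Add(48375, Mul(-1, 33869)) = Add(48375, -33869) = 14506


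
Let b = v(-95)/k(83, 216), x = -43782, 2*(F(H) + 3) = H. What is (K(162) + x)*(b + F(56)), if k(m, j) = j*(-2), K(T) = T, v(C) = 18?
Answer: -2177365/2 ≈ -1.0887e+6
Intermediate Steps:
F(H) = -3 + H/2
k(m, j) = -2*j
b = -1/24 (b = 18/((-2*216)) = 18/(-432) = 18*(-1/432) = -1/24 ≈ -0.041667)
(K(162) + x)*(b + F(56)) = (162 - 43782)*(-1/24 + (-3 + (½)*56)) = -43620*(-1/24 + (-3 + 28)) = -43620*(-1/24 + 25) = -43620*599/24 = -2177365/2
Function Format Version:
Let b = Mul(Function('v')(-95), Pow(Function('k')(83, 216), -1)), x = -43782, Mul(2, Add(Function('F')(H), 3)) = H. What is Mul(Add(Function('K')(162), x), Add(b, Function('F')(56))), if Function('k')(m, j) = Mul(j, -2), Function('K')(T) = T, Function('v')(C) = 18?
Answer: Rational(-2177365, 2) ≈ -1.0887e+6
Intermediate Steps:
Function('F')(H) = Add(-3, Mul(Rational(1, 2), H))
Function('k')(m, j) = Mul(-2, j)
b = Rational(-1, 24) (b = Mul(18, Pow(Mul(-2, 216), -1)) = Mul(18, Pow(-432, -1)) = Mul(18, Rational(-1, 432)) = Rational(-1, 24) ≈ -0.041667)
Mul(Add(Function('K')(162), x), Add(b, Function('F')(56))) = Mul(Add(162, -43782), Add(Rational(-1, 24), Add(-3, Mul(Rational(1, 2), 56)))) = Mul(-43620, Add(Rational(-1, 24), Add(-3, 28))) = Mul(-43620, Add(Rational(-1, 24), 25)) = Mul(-43620, Rational(599, 24)) = Rational(-2177365, 2)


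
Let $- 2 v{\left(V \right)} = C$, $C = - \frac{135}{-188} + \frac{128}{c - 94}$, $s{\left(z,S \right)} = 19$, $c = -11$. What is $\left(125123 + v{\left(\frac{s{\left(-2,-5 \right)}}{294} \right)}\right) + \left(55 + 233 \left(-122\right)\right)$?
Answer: $\frac{3819778849}{39480} \approx 96752.0$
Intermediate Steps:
$C = - \frac{9889}{19740}$ ($C = - \frac{135}{-188} + \frac{128}{-11 - 94} = \left(-135\right) \left(- \frac{1}{188}\right) + \frac{128}{-11 - 94} = \frac{135}{188} + \frac{128}{-105} = \frac{135}{188} + 128 \left(- \frac{1}{105}\right) = \frac{135}{188} - \frac{128}{105} = - \frac{9889}{19740} \approx -0.50096$)
$v{\left(V \right)} = \frac{9889}{39480}$ ($v{\left(V \right)} = \left(- \frac{1}{2}\right) \left(- \frac{9889}{19740}\right) = \frac{9889}{39480}$)
$\left(125123 + v{\left(\frac{s{\left(-2,-5 \right)}}{294} \right)}\right) + \left(55 + 233 \left(-122\right)\right) = \left(125123 + \frac{9889}{39480}\right) + \left(55 + 233 \left(-122\right)\right) = \frac{4939865929}{39480} + \left(55 - 28426\right) = \frac{4939865929}{39480} - 28371 = \frac{3819778849}{39480}$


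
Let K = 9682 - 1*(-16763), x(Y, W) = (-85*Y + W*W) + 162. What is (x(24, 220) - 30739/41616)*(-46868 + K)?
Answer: -39539516447899/41616 ≈ -9.5010e+8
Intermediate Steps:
x(Y, W) = 162 + W² - 85*Y (x(Y, W) = (-85*Y + W²) + 162 = (W² - 85*Y) + 162 = 162 + W² - 85*Y)
K = 26445 (K = 9682 + 16763 = 26445)
(x(24, 220) - 30739/41616)*(-46868 + K) = ((162 + 220² - 85*24) - 30739/41616)*(-46868 + 26445) = ((162 + 48400 - 2040) - 30739*1/41616)*(-20423) = (46522 - 30739/41616)*(-20423) = (1936028813/41616)*(-20423) = -39539516447899/41616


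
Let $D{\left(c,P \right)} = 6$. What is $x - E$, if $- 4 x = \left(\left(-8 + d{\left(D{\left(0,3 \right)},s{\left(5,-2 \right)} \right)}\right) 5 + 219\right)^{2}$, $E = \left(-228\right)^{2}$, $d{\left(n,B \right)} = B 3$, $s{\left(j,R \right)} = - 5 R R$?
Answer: $- \frac{222577}{4} \approx -55644.0$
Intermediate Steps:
$s{\left(j,R \right)} = - 5 R^{2}$
$d{\left(n,B \right)} = 3 B$
$E = 51984$
$x = - \frac{14641}{4}$ ($x = - \frac{\left(\left(-8 + 3 \left(- 5 \left(-2\right)^{2}\right)\right) 5 + 219\right)^{2}}{4} = - \frac{\left(\left(-8 + 3 \left(\left(-5\right) 4\right)\right) 5 + 219\right)^{2}}{4} = - \frac{\left(\left(-8 + 3 \left(-20\right)\right) 5 + 219\right)^{2}}{4} = - \frac{\left(\left(-8 - 60\right) 5 + 219\right)^{2}}{4} = - \frac{\left(\left(-68\right) 5 + 219\right)^{2}}{4} = - \frac{\left(-340 + 219\right)^{2}}{4} = - \frac{\left(-121\right)^{2}}{4} = \left(- \frac{1}{4}\right) 14641 = - \frac{14641}{4} \approx -3660.3$)
$x - E = - \frac{14641}{4} - 51984 = - \frac{222577}{4}$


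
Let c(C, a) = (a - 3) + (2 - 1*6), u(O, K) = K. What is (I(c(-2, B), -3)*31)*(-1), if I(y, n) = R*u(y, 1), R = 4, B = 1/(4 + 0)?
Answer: -124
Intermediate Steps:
B = 1/4 ≈ 0.25000
c(C, a) = -7 + a (c(C, a) = (-3 + a) + (2 - 6) = (-3 + a) - 4 = -7 + a)
I(y, n) = 4 (I(y, n) = 4*1 = 4)
(I(c(-2, B), -3)*31)*(-1) = (4*31)*(-1) = 124*(-1) = -124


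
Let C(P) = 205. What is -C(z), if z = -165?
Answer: -205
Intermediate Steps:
-C(z) = -1*205 = -205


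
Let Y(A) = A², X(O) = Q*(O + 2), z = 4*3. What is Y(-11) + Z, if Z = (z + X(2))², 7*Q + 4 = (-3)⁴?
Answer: 3257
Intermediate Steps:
Q = 11 (Q = -4/7 + (⅐)*(-3)⁴ = -4/7 + (⅐)*81 = -4/7 + 81/7 = 11)
z = 12
X(O) = 22 + 11*O (X(O) = 11*(O + 2) = 11*(2 + O) = 22 + 11*O)
Z = 3136 (Z = (12 + (22 + 11*2))² = (12 + (22 + 22))² = (12 + 44)² = 56² = 3136)
Y(-11) + Z = (-11)² + 3136 = 121 + 3136 = 3257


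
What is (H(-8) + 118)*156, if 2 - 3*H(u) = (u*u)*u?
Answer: 45136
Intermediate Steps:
H(u) = ⅔ - u³/3 (H(u) = ⅔ - u*u*u/3 = ⅔ - u²*u/3 = ⅔ - u³/3)
(H(-8) + 118)*156 = ((⅔ - ⅓*(-8)³) + 118)*156 = ((⅔ - ⅓*(-512)) + 118)*156 = ((⅔ + 512/3) + 118)*156 = (514/3 + 118)*156 = (868/3)*156 = 45136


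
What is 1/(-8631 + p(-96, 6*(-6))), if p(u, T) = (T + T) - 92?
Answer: -1/8795 ≈ -0.00011370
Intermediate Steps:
p(u, T) = -92 + 2*T (p(u, T) = 2*T - 92 = -92 + 2*T)
1/(-8631 + p(-96, 6*(-6))) = 1/(-8631 + (-92 + 2*(6*(-6)))) = 1/(-8631 + (-92 + 2*(-36))) = 1/(-8631 + (-92 - 72)) = 1/(-8631 - 164) = 1/(-8795) = -1/8795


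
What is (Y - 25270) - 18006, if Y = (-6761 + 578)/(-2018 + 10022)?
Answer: -115462429/2668 ≈ -43277.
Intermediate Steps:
Y = -2061/2668 (Y = -6183/8004 = -6183*1/8004 = -2061/2668 ≈ -0.77249)
(Y - 25270) - 18006 = (-2061/2668 - 25270) - 18006 = -67422421/2668 - 18006 = -115462429/2668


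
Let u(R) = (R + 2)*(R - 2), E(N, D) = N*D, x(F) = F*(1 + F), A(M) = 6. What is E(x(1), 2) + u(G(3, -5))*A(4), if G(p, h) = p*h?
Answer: 1330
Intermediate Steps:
G(p, h) = h*p
E(N, D) = D*N
u(R) = (-2 + R)*(2 + R) (u(R) = (2 + R)*(-2 + R) = (-2 + R)*(2 + R))
E(x(1), 2) + u(G(3, -5))*A(4) = 2*(1*(1 + 1)) + (-4 + (-5*3)²)*6 = 2*(1*2) + (-4 + (-15)²)*6 = 2*2 + (-4 + 225)*6 = 4 + 221*6 = 4 + 1326 = 1330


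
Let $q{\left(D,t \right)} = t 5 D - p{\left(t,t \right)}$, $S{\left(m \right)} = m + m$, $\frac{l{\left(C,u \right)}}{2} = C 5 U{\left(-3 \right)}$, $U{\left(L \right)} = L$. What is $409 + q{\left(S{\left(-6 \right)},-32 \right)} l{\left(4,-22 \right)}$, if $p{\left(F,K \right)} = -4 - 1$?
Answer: $-230591$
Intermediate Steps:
$p{\left(F,K \right)} = -5$
$l{\left(C,u \right)} = - 30 C$ ($l{\left(C,u \right)} = 2 C 5 \left(-3\right) = 2 \cdot 5 C \left(-3\right) = 2 \left(- 15 C\right) = - 30 C$)
$S{\left(m \right)} = 2 m$
$q{\left(D,t \right)} = 5 + 5 D t$ ($q{\left(D,t \right)} = t 5 D - -5 = 5 t D + 5 = 5 D t + 5 = 5 + 5 D t$)
$409 + q{\left(S{\left(-6 \right)},-32 \right)} l{\left(4,-22 \right)} = 409 + \left(5 + 5 \cdot 2 \left(-6\right) \left(-32\right)\right) \left(\left(-30\right) 4\right) = 409 + \left(5 + 5 \left(-12\right) \left(-32\right)\right) \left(-120\right) = 409 + \left(5 + 1920\right) \left(-120\right) = 409 + 1925 \left(-120\right) = 409 - 231000 = -230591$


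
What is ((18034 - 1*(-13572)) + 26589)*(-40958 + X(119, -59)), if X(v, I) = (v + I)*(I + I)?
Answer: -2795571410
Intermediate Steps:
X(v, I) = 2*I*(I + v) (X(v, I) = (I + v)*(2*I) = 2*I*(I + v))
((18034 - 1*(-13572)) + 26589)*(-40958 + X(119, -59)) = ((18034 - 1*(-13572)) + 26589)*(-40958 + 2*(-59)*(-59 + 119)) = ((18034 + 13572) + 26589)*(-40958 + 2*(-59)*60) = (31606 + 26589)*(-40958 - 7080) = 58195*(-48038) = -2795571410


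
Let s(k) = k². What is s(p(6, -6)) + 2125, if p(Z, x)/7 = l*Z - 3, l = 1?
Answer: 2566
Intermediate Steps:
p(Z, x) = -21 + 7*Z (p(Z, x) = 7*(1*Z - 3) = 7*(Z - 3) = 7*(-3 + Z) = -21 + 7*Z)
s(p(6, -6)) + 2125 = (-21 + 7*6)² + 2125 = (-21 + 42)² + 2125 = 21² + 2125 = 441 + 2125 = 2566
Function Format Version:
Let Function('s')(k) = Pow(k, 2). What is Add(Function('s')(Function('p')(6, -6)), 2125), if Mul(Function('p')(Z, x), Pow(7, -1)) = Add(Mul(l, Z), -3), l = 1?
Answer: 2566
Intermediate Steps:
Function('p')(Z, x) = Add(-21, Mul(7, Z)) (Function('p')(Z, x) = Mul(7, Add(Mul(1, Z), -3)) = Mul(7, Add(Z, -3)) = Mul(7, Add(-3, Z)) = Add(-21, Mul(7, Z)))
Add(Function('s')(Function('p')(6, -6)), 2125) = Add(Pow(Add(-21, Mul(7, 6)), 2), 2125) = Add(Pow(Add(-21, 42), 2), 2125) = Add(Pow(21, 2), 2125) = Add(441, 2125) = 2566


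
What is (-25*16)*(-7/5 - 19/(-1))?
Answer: -7040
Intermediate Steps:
(-25*16)*(-7/5 - 19/(-1)) = -400*(-7*⅕ - 19*(-1)) = -400*(-7/5 + 19) = -400*88/5 = -7040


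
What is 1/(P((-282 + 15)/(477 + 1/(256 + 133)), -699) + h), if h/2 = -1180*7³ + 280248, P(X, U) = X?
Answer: -185554/46200080999 ≈ -4.0163e-6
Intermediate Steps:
h = -248984 (h = 2*(-1180*7³ + 280248) = 2*(-1180*343 + 280248) = 2*(-404740 + 280248) = 2*(-124492) = -248984)
1/(P((-282 + 15)/(477 + 1/(256 + 133)), -699) + h) = 1/((-282 + 15)/(477 + 1/(256 + 133)) - 248984) = 1/(-267/(477 + 1/389) - 248984) = 1/(-267/185554/389 - 248984) = 1/(-267*389/185554 - 248984) = 1/(-103863/185554 - 248984) = 1/(-46200080999/185554) = -185554/46200080999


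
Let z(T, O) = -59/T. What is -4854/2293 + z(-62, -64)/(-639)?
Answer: -192441059/90844074 ≈ -2.1184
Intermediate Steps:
-4854/2293 + z(-62, -64)/(-639) = -4854/2293 - 59/(-62)/(-639) = -4854*1/2293 - 59*(-1/62)*(-1/639) = -4854/2293 + (59/62)*(-1/639) = -4854/2293 - 59/39618 = -192441059/90844074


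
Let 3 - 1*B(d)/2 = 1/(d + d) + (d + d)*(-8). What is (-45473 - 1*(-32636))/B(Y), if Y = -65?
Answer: 834405/134809 ≈ 6.1895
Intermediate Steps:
B(d) = 6 - 1/d + 32*d (B(d) = 6 - 2*(1/(d + d) + (d + d)*(-8)) = 6 - 2*(1/(2*d) + (2*d)*(-8)) = 6 - 2*(1/(2*d) - 16*d) = 6 + (-1/d + 32*d) = 6 - 1/d + 32*d)
(-45473 - 1*(-32636))/B(Y) = (-45473 - 1*(-32636))/(6 - 1/(-65) + 32*(-65)) = (-45473 + 32636)/(6 - 1*(-1/65) - 2080) = -12837/(6 + 1/65 - 2080) = -12837/(-134809/65) = -12837*(-65/134809) = 834405/134809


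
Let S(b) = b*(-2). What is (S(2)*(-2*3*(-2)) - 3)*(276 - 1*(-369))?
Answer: -32895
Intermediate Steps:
S(b) = -2*b
(S(2)*(-2*3*(-2)) - 3)*(276 - 1*(-369)) = ((-2*2)*(-2*3*(-2)) - 3)*(276 - 1*(-369)) = (-(-24)*(-2) - 3)*(276 + 369) = (-4*12 - 3)*645 = (-48 - 3)*645 = -51*645 = -32895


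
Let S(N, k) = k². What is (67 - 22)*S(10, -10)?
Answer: 4500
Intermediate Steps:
(67 - 22)*S(10, -10) = (67 - 22)*(-10)² = 45*100 = 4500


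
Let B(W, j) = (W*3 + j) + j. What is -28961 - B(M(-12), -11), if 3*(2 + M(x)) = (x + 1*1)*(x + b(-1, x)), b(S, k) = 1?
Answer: -29054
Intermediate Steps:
M(x) = -2 + (1 + x)**2/3 (M(x) = -2 + ((x + 1*1)*(x + 1))/3 = -2 + ((x + 1)*(1 + x))/3 = -2 + ((1 + x)*(1 + x))/3 = -2 + (1 + x)**2/3)
B(W, j) = 2*j + 3*W (B(W, j) = (3*W + j) + j = (j + 3*W) + j = 2*j + 3*W)
-28961 - B(M(-12), -11) = -28961 - (2*(-11) + 3*(-5/3 + (1/3)*(-12)**2 + (2/3)*(-12))) = -28961 - (-22 + 3*(-5/3 + (1/3)*144 - 8)) = -28961 - (-22 + 3*(-5/3 + 48 - 8)) = -28961 - (-22 + 3*(115/3)) = -28961 - (-22 + 115) = -28961 - 1*93 = -28961 - 93 = -29054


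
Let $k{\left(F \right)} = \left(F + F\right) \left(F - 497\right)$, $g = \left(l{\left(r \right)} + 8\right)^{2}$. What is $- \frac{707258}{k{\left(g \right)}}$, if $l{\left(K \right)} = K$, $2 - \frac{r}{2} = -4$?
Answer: $\frac{353629}{38800} \approx 9.1142$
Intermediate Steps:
$r = 12$ ($r = 4 - -8 = 4 + 8 = 12$)
$g = 400$ ($g = \left(12 + 8\right)^{2} = 20^{2} = 400$)
$k{\left(F \right)} = 2 F \left(-497 + F\right)$
$- \frac{707258}{k{\left(g \right)}} = - \frac{707258}{2 \cdot 400 \left(-497 + 400\right)} = - \frac{707258}{2 \cdot 400 \left(-97\right)} = - \frac{707258}{-77600} = \left(-707258\right) \left(- \frac{1}{77600}\right) = \frac{353629}{38800}$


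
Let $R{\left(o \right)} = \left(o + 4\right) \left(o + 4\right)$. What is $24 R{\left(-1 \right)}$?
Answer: $216$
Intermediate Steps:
$R{\left(o \right)} = \left(4 + o\right)^{2}$ ($R{\left(o \right)} = \left(4 + o\right) \left(4 + o\right) = \left(4 + o\right)^{2}$)
$24 R{\left(-1 \right)} = 24 \left(4 - 1\right)^{2} = 24 \cdot 3^{2} = 24 \cdot 9 = 216$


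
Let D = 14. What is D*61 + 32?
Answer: 886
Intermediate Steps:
D*61 + 32 = 14*61 + 32 = 854 + 32 = 886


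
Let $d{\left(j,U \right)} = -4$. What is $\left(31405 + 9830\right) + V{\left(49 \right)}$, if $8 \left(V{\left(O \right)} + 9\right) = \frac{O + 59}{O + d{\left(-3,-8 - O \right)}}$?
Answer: $\frac{412263}{10} \approx 41226.0$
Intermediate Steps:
$V{\left(O \right)} = -9 + \frac{59 + O}{8 \left(-4 + O\right)}$ ($V{\left(O \right)} = -9 + \frac{\left(O + 59\right) \frac{1}{O - 4}}{8} = -9 + \frac{\left(59 + O\right) \frac{1}{-4 + O}}{8} = -9 + \frac{\frac{1}{-4 + O} \left(59 + O\right)}{8} = -9 + \frac{59 + O}{8 \left(-4 + O\right)}$)
$\left(31405 + 9830\right) + V{\left(49 \right)} = \left(31405 + 9830\right) + \frac{347 - 3479}{8 \left(-4 + 49\right)} = 41235 + \frac{347 - 3479}{8 \cdot 45} = 41235 + \frac{1}{8} \cdot \frac{1}{45} \left(-3132\right) = 41235 - \frac{87}{10} = \frac{412263}{10}$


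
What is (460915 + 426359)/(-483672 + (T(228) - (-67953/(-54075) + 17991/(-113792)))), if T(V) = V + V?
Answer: -259984058745600/141589568198231 ≈ -1.8362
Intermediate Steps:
T(V) = 2*V
(460915 + 426359)/(-483672 + (T(228) - (-67953/(-54075) + 17991/(-113792)))) = (460915 + 426359)/(-483672 + (2*228 - (-67953/(-54075) + 17991/(-113792)))) = 887274/(-483672 + (456 - (-67953*(-1/54075) + 17991*(-1/113792)))) = 887274/(-483672 + (456 - (22651/18025 - 17991/113792))) = 887274/(-483672 + (456 - 1*321887831/293014400)) = 887274/(-483672 + (456 - 321887831/293014400)) = 887274/(-483672 + 133292678569/293014400) = 887274/(-141589568198231/293014400) = 887274*(-293014400/141589568198231) = -259984058745600/141589568198231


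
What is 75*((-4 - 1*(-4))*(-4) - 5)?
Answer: -375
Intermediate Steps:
75*((-4 - 1*(-4))*(-4) - 5) = 75*((-4 + 4)*(-4) - 5) = 75*(0*(-4) - 5) = 75*(0 - 5) = 75*(-5) = -375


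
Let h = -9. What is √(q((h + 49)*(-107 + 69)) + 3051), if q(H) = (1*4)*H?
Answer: I*√3029 ≈ 55.036*I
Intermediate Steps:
q(H) = 4*H
√(q((h + 49)*(-107 + 69)) + 3051) = √(4*((-9 + 49)*(-107 + 69)) + 3051) = √(4*(40*(-38)) + 3051) = √(4*(-1520) + 3051) = √(-6080 + 3051) = √(-3029) = I*√3029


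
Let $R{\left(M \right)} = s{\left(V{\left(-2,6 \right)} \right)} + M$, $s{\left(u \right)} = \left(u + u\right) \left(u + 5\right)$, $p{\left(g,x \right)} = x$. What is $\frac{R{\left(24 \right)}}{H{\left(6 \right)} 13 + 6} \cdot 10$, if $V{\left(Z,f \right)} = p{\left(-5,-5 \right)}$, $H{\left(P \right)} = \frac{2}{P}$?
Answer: $\frac{720}{31} \approx 23.226$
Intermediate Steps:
$V{\left(Z,f \right)} = -5$
$s{\left(u \right)} = 2 u \left(5 + u\right)$
$R{\left(M \right)} = M$ ($R{\left(M \right)} = 2 \left(-5\right) \left(5 - 5\right) + M = 2 \left(-5\right) 0 + M = 0 + M = M$)
$\frac{R{\left(24 \right)}}{H{\left(6 \right)} 13 + 6} \cdot 10 = \frac{24}{\frac{2}{6} \cdot 13 + 6} \cdot 10 = \frac{24}{2 \cdot \frac{1}{6} \cdot 13 + 6} \cdot 10 = \frac{24}{\frac{1}{3} \cdot 13 + 6} \cdot 10 = \frac{24}{\frac{13}{3} + 6} \cdot 10 = \frac{24}{\frac{31}{3}} \cdot 10 = 24 \cdot \frac{3}{31} \cdot 10 = \frac{72}{31} \cdot 10 = \frac{720}{31}$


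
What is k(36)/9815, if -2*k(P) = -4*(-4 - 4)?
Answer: -16/9815 ≈ -0.0016302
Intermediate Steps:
k(P) = -16 (k(P) = -(-2)*(-4 - 4) = -(-2)*(-8) = -1/2*32 = -16)
k(36)/9815 = -16/9815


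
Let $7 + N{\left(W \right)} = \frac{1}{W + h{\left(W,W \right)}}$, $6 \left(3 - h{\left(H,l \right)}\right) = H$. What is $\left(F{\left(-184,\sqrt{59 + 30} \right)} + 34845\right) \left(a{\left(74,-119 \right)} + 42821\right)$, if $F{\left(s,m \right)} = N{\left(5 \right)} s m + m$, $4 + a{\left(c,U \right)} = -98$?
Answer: $1488543555 + \frac{2320624237 \sqrt{89}}{43} \approx 1.9977 \cdot 10^{9}$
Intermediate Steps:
$h{\left(H,l \right)} = 3 - \frac{H}{6}$
$a{\left(c,U \right)} = -102$ ($a{\left(c,U \right)} = -4 - 98 = -102$)
$N{\left(W \right)} = -7 + \frac{1}{3 + \frac{5 W}{6}}$ ($N{\left(W \right)} = -7 + \frac{1}{W - \left(-3 + \frac{W}{6}\right)} = -7 + \frac{1}{3 + \frac{5 W}{6}}$)
$F{\left(s,m \right)} = m - \frac{295 m s}{43}$ ($F{\left(s,m \right)} = \frac{5 \left(-24 - 35\right)}{18 + 5 \cdot 5} s m + m = \frac{5 \left(-24 - 35\right)}{18 + 25} s m + m = 5 \cdot \frac{1}{43} \left(-59\right) s m + m = - \frac{295 s}{43} m + m = - \frac{295 m s}{43} + m = m - \frac{295 m s}{43}$)
$\left(F{\left(-184,\sqrt{59 + 30} \right)} + 34845\right) \left(a{\left(74,-119 \right)} + 42821\right) = \left(\frac{\sqrt{59 + 30} \left(43 - -54280\right)}{43} + 34845\right) \left(-102 + 42821\right) = \left(\frac{\sqrt{89} \left(43 + 54280\right)}{43} + 34845\right) 42719 = \left(\frac{1}{43} \sqrt{89} \cdot 54323 + 34845\right) 42719 = \left(\frac{54323 \sqrt{89}}{43} + 34845\right) 42719 = \left(34845 + \frac{54323 \sqrt{89}}{43}\right) 42719 = 1488543555 + \frac{2320624237 \sqrt{89}}{43}$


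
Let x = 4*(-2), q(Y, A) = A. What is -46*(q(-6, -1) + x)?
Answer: 414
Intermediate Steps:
x = -8
-46*(q(-6, -1) + x) = -46*(-1 - 8) = -46*(-9) = 414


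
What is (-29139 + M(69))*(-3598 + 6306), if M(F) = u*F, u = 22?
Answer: -74797668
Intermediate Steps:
M(F) = 22*F
(-29139 + M(69))*(-3598 + 6306) = (-29139 + 22*69)*(-3598 + 6306) = (-29139 + 1518)*2708 = -27621*2708 = -74797668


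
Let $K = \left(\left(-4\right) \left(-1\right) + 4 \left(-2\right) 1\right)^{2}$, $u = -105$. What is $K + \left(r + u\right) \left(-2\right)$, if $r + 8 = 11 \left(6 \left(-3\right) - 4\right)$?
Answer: $726$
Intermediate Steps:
$r = -250$ ($r = -8 + 11 \left(6 \left(-3\right) - 4\right) = -8 + 11 \left(-18 - 4\right) = -8 + 11 \left(-22\right) = -8 - 242 = -250$)
$K = 16$ ($K = \left(4 - 8\right)^{2} = \left(-4\right)^{2} = 16$)
$K + \left(r + u\right) \left(-2\right) = 16 + \left(-250 - 105\right) \left(-2\right) = 16 - -710 = 16 + 710 = 726$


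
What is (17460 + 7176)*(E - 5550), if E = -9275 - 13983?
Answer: -709713888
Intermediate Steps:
E = -23258
(17460 + 7176)*(E - 5550) = (17460 + 7176)*(-23258 - 5550) = 24636*(-28808) = -709713888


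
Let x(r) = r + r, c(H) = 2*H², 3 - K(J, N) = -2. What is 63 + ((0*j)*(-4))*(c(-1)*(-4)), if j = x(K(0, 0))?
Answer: 63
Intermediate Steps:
K(J, N) = 5 (K(J, N) = 3 - 1*(-2) = 3 + 2 = 5)
x(r) = 2*r
j = 10 (j = 2*5 = 10)
63 + ((0*j)*(-4))*(c(-1)*(-4)) = 63 + ((0*10)*(-4))*((2*(-1)²)*(-4)) = 63 + (0*(-4))*((2*1)*(-4)) = 63 + 0*(2*(-4)) = 63 + 0*(-8) = 63 + 0 = 63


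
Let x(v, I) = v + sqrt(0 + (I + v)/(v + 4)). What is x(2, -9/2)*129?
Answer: 258 + 43*I*sqrt(15)/2 ≈ 258.0 + 83.269*I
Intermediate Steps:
x(v, I) = v + sqrt((I + v)/(4 + v)) (x(v, I) = v + sqrt(0 + (I + v)/(4 + v)) = v + sqrt((I + v)/(4 + v)))
x(2, -9/2)*129 = (2 + sqrt((-9/2 + 2)/(4 + 2)))*129 = (2 + sqrt((-9*1/2 + 2)/6))*129 = (2 + sqrt((-9/2 + 2)/6))*129 = (2 + sqrt((1/6)*(-5/2)))*129 = (2 + sqrt(-5/12))*129 = (2 + I*sqrt(15)/6)*129 = 258 + 43*I*sqrt(15)/2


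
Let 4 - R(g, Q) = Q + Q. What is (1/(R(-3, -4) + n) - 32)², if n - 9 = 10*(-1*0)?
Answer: 450241/441 ≈ 1021.0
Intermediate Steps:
n = 9 (n = 9 + 10*(-1*0) = 9 + 10*0 = 9 + 0 = 9)
R(g, Q) = 4 - 2*Q (R(g, Q) = 4 - (Q + Q) = 4 - 2*Q)
(1/(R(-3, -4) + n) - 32)² = (1/((4 - 2*(-4)) + 9) - 32)² = (1/((4 + 8) + 9) - 32)² = (1/(12 + 9) - 32)² = (1/21 - 32)² = (-671/21)² = 450241/441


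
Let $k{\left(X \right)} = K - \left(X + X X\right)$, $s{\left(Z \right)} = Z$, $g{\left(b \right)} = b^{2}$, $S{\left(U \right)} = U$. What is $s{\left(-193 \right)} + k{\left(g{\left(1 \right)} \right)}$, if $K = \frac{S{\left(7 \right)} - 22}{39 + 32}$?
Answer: $- \frac{13860}{71} \approx -195.21$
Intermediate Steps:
$K = - \frac{15}{71}$ ($K = \frac{7 - 22}{39 + 32} = - \frac{15}{71} \approx -0.21127$)
$k{\left(X \right)} = - \frac{15}{71} - X - X^{2}$ ($k{\left(X \right)} = - \frac{15}{71} - \left(X + X X\right) = - \frac{15}{71} - \left(X + X^{2}\right) = - \frac{15}{71} - X - X^{2}$)
$s{\left(-193 \right)} + k{\left(g{\left(1 \right)} \right)} = -193 - \left(\frac{86}{71} + \left(1^{2}\right)^{2}\right) = -193 - \frac{157}{71} = - \frac{13860}{71}$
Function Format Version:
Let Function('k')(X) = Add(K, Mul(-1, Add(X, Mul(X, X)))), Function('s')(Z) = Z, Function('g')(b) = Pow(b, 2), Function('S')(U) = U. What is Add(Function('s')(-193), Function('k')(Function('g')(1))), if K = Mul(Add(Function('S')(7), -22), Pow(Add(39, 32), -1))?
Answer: Rational(-13860, 71) ≈ -195.21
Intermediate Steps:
K = Rational(-15, 71) (K = Mul(Add(7, -22), Pow(Add(39, 32), -1)) = Mul(-15, Pow(71, -1)) = Mul(-15, Rational(1, 71)) = Rational(-15, 71) ≈ -0.21127)
Function('k')(X) = Add(Rational(-15, 71), Mul(-1, X), Mul(-1, Pow(X, 2))) (Function('k')(X) = Add(Rational(-15, 71), Mul(-1, Add(X, Mul(X, X)))) = Add(Rational(-15, 71), Mul(-1, Add(X, Pow(X, 2)))) = Add(Rational(-15, 71), Add(Mul(-1, X), Mul(-1, Pow(X, 2)))) = Add(Rational(-15, 71), Mul(-1, X), Mul(-1, Pow(X, 2))))
Add(Function('s')(-193), Function('k')(Function('g')(1))) = Add(-193, Add(Rational(-15, 71), Mul(-1, Pow(1, 2)), Mul(-1, Pow(Pow(1, 2), 2)))) = Add(-193, Add(Rational(-15, 71), Mul(-1, 1), Mul(-1, Pow(1, 2)))) = Add(-193, Add(Rational(-15, 71), -1, Mul(-1, 1))) = Add(-193, Add(Rational(-15, 71), -1, -1)) = Add(-193, Rational(-157, 71)) = Rational(-13860, 71)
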